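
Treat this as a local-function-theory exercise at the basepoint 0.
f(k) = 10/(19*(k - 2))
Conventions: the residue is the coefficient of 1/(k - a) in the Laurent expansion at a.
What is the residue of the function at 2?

At the order-1 pole 2 set g(k) = (k - (2))*f(k) = 10/19.
Simple pole: residue = g(a) at a = 2, which is 10/19.

The residue is 10/19.


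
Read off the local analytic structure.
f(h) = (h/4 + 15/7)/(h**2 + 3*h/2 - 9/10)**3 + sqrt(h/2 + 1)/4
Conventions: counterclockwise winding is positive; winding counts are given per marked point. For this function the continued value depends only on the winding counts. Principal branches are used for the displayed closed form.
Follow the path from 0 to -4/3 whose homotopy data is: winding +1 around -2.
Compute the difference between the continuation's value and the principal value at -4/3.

Continued minus principal equals -(1/6)*sqrt(3).

The rational part is single-valued and drops out of the difference; each branch term changes only by its own monodromy.
(1/4)*sqrt(1 - h/(-2)): winding +1 is odd, the square root flips sign, contributing -2*(1/4)*sqrt(1 - (-4/3)/(-2)) = -2*(1/4)*sqrt(1/3) = -(1/6)*sqrt(3).
Summing the contributions at h = -4/3 gives -(1/6)*sqrt(3).


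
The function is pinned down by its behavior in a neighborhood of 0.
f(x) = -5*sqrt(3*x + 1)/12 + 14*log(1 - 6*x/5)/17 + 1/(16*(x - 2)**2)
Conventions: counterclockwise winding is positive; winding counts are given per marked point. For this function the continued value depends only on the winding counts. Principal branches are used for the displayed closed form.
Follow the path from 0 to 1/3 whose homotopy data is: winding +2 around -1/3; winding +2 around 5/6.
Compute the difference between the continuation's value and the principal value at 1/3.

The rational part is single-valued and drops out of the difference; each branch term changes only by its own monodromy.
(-5/12)*sqrt(1 - x/(-1/3)): winding +2 is even, the square root returns to the same sheet, contribution 0.
(14/17)*log(1 - x/(5/6)): each positive loop around 5/6 adds 2*pi*i to the log, so winding +2 contributes (14/17)*(2)*2*pi*i = (56/17)*pi*i.
Summing the contributions at x = 1/3 gives (56/17)*pi*i.

Continued minus principal equals (56/17)*pi*i.


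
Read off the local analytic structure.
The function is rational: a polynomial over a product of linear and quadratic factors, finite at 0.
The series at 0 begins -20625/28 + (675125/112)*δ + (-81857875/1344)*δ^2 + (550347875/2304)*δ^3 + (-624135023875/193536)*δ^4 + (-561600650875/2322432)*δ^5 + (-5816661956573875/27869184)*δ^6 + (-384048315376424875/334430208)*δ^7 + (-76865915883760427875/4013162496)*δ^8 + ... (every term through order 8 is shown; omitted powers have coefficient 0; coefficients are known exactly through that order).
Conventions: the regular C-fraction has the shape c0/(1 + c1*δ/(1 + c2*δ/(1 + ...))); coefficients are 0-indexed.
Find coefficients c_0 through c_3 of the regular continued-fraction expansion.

The regular C-fraction coefficients are [-20625/28, 491/60, 14146/7365, -225886305/6945686].

Taylor coefficients (read off): a_0 = -20625/28, a_1 = 675125/112, a_2 = -81857875/1344, a_3 = 550347875/2304.
c0 = a_0 = -20625/28. Peel one level at a time: if S = 1 + c*δ/S' with S'(0) = 1, then c is the δ-coefficient of S and S' = c*δ/(S - 1).
S_1 = c0/f = 1 + (491/60)*δ + (-7073/450)*δ^2 + ...; c1 = 491/60.
S_2 = c1*δ/(S_1 - 1) = 1 + (14146/7365)*δ + (15059087/241081)*δ^2 + ...; c2 = 14146/7365.
S_3 = c2*δ/(S_2 - 1) = 1 + (-225886305/6945686)*δ + ...; c3 = -225886305/6945686.


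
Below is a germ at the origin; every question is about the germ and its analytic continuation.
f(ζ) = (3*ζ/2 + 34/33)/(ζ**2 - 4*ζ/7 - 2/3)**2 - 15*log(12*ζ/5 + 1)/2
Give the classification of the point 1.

The point is a regular point.

Denominator factors: ζ**2 - 4*ζ/7 - 2/3 = -5/21 at ζ = 1 — none vanishes.
Branch term log(1 - ζ/(-5/12)): argument at 1 is 17/5, nonzero, so 1 is not its branch point (a point on a principal cut is still regular for the continued germ).
So the germ continues analytically to 1.


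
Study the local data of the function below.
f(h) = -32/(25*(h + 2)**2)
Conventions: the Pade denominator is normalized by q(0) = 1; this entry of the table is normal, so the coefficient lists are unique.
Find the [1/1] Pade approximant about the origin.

Taylor coefficients needed (expand at 0): a_0 = -8/25, a_1 = 8/25, a_2 = -6/25.
Write the denominator as Q(h) = 1 + q1*h. Requiring Q*f - P = O(h^3) with deg P <= 1 kills the coefficients of h^2..h^2 in Q*f:
  h^2: a_2 + q1*a_1 = 0, i.e. -6/25 + (8/25)*q1 = 0.
Solving this linear system: q1 = 3/4.
The numerator is Q*f truncated at degree 1: P0 = a_0 = -8/25; P1 = a_1 + q1*a_0 = 2/25.

The Pade approximant has numerator coefficients [-8/25, 2/25]; denominator coefficients [1, 3/4].


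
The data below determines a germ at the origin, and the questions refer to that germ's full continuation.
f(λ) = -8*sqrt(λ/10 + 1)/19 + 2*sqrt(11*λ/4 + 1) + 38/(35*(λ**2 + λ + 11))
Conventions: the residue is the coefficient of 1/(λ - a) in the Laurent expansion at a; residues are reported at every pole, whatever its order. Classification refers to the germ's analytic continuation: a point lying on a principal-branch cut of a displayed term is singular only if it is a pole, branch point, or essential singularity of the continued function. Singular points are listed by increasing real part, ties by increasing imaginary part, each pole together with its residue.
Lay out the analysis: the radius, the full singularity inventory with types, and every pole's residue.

Denominator factor (λ**2 + λ + 11): discriminant -43, complex-conjugate roots (-1/2) + ((1/2)*sqrt(43))*i and (-1/2) - ((1/2)*sqrt(43))*i; poles of order 1, moduli sqrt(11) and sqrt(11).
Branch term (2)*sqrt(1 - λ/(-4/11)): its argument vanishes at λ = -4/11, a square-root branch point, modulus 4/11.
Branch term (-8/19)*sqrt(1 - λ/(-10)): its argument vanishes at λ = -10, a square-root branch point, modulus 10.
The radius of convergence is the smallest modulus among the singular points: 4/11.
The branch terms are analytic at (-1/2) - ((1/2)*sqrt(43))*i and contribute nothing to the residue; only the rational part matters.
The factor λ**2 + λ + 11 splits as (λ - a)(λ - a') with a = (-1/2) - ((1/2)*sqrt(43))*i, a' = (-1/2) + ((1/2)*sqrt(43))*i. At the order-1 pole a set g(λ) = (λ - a)*(rational part) = [38/35] / (λ - a').
Simple pole: residue = g(a) at a = (-1/2) - ((1/2)*sqrt(43))*i, which is ((38/1505)*sqrt(43))*i.
The branch terms are analytic at (-1/2) + ((1/2)*sqrt(43))*i and contribute nothing to the residue; only the rational part matters.
The factor λ**2 + λ + 11 splits as (λ - a)(λ - a') with a = (-1/2) + ((1/2)*sqrt(43))*i, a' = (-1/2) - ((1/2)*sqrt(43))*i. At the order-1 pole a set g(λ) = (λ - a)*(rational part) = [38/35] / (λ - a').
Simple pole: residue = g(a) at a = (-1/2) + ((1/2)*sqrt(43))*i, which is -((38/1505)*sqrt(43))*i.
List the singular points by increasing real part (a conjugate pair: the negative imaginary part first).

Radius of convergence at 0: 4/11.
At -10: an algebraic (square-root) branch point.
At (-1/2) - ((1/2)*sqrt(43))*i: a pole of order 1; residue ((38/1505)*sqrt(43))*i.
At (-1/2) + ((1/2)*sqrt(43))*i: a pole of order 1; residue -((38/1505)*sqrt(43))*i.
At -4/11: an algebraic (square-root) branch point.


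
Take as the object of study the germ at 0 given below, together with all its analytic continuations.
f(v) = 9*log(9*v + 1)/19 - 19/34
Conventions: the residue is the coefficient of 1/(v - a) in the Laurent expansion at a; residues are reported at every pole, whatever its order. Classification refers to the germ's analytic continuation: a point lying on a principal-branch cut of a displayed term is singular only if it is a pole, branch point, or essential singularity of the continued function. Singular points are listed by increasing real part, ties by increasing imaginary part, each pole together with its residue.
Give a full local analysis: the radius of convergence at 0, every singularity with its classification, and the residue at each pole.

Radius of convergence at 0: 1/9.
At -1/9: a logarithmic branch point.

Branch term (9/19)*log(1 - v/(-1/9)): its argument vanishes at v = -1/9, a logarithmic branch point, modulus 1/9.
The radius of convergence is the smallest modulus among the singular points: 1/9.


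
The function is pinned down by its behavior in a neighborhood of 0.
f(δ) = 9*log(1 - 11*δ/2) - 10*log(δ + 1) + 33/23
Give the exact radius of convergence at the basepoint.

Branch term (-10)*log(1 - δ/(-1)): its argument vanishes at δ = -1, a logarithmic branch point, modulus 1.
Branch term (9)*log(1 - δ/(2/11)): its argument vanishes at δ = 2/11, a logarithmic branch point, modulus 2/11.
The radius of convergence is the smallest modulus among the singular points: 2/11.

The radius of convergence is 2/11.


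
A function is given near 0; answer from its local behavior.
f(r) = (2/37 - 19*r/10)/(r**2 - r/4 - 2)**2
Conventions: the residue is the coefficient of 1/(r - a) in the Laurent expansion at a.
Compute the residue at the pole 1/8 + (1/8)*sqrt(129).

The residue is (1448/1026195)*sqrt(129).


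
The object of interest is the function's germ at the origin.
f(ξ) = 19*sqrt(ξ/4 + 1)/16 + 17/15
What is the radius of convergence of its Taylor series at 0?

The radius of convergence is 4.

Branch term (19/16)*sqrt(1 - ξ/(-4)): its argument vanishes at ξ = -4, a square-root branch point, modulus 4.
The radius of convergence is the smallest modulus among the singular points: 4.


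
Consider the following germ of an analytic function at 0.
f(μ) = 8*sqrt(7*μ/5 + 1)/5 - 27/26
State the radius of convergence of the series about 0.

The radius of convergence is 5/7.

Branch term (8/5)*sqrt(1 - μ/(-5/7)): its argument vanishes at μ = -5/7, a square-root branch point, modulus 5/7.
The radius of convergence is the smallest modulus among the singular points: 5/7.


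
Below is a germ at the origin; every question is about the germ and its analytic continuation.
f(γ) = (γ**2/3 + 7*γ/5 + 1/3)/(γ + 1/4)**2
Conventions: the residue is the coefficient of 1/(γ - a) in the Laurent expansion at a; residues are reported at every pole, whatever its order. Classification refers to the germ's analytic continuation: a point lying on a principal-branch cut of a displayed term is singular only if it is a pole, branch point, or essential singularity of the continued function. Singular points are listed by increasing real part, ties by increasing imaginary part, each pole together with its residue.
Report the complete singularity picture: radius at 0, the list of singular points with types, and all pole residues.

Radius of convergence at 0: 1/4.
At -1/4: a pole of order 2; residue 37/30.

Denominator factor (γ + 1/4)^2: pole of order 2 at -1/4, modulus 1/4.
The radius of convergence is the smallest modulus among the singular points: 1/4.
At the order-2 pole -1/4 set g(γ) = (γ - (-1/4))^2*f(γ) = γ**2/3 + 7*γ/5 + 1/3.
Order-2 pole: residue = g'(a); g'(-1/4) = 37/30, so the residue is 37/30.


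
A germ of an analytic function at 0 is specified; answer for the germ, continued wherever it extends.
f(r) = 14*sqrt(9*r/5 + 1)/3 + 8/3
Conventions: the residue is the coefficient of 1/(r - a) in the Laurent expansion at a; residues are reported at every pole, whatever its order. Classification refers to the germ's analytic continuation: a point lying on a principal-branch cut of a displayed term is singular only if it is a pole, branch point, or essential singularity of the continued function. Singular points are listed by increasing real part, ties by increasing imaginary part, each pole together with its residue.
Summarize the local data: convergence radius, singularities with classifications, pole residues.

Radius of convergence at 0: 5/9.
At -5/9: an algebraic (square-root) branch point.

Branch term (14/3)*sqrt(1 - r/(-5/9)): its argument vanishes at r = -5/9, a square-root branch point, modulus 5/9.
The radius of convergence is the smallest modulus among the singular points: 5/9.


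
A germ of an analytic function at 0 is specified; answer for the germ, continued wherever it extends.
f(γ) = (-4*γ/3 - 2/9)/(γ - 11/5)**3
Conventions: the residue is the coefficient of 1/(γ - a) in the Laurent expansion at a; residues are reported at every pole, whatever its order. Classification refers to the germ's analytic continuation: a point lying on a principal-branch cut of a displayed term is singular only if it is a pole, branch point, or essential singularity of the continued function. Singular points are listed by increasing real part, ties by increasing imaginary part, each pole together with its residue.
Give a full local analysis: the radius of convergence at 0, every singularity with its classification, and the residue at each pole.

Radius of convergence at 0: 11/5.
At 11/5: a pole of order 3; residue 0.

Denominator factor (γ - 11/5)^3: pole of order 3 at 11/5, modulus 11/5.
The radius of convergence is the smallest modulus among the singular points: 11/5.
At the order-3 pole 11/5 set g(γ) = (γ - (11/5))^3*f(γ) = -4*γ/3 - 2/9.
Order-3 pole: residue = g''(a)/2; g''(11/5) = 0, so the residue is 0.


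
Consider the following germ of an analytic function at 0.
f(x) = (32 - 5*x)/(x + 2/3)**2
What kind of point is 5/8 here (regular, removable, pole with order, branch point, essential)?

The point is a regular point.

Denominator factors: x + 2/3 = 31/24 at x = 5/8 — none vanishes.
So the germ continues analytically to 5/8.


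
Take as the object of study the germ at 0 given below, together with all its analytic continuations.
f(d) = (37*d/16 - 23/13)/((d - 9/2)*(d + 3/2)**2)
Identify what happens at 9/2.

The point is a pole of order 1.

The denominator factor d - 9/2 vanishes at 9/2 and appears to the power 1; the numerator there equals 3593/416, nonzero, and no other factor vanishes.
Hence a pole whose order is the multiplicity, 1.


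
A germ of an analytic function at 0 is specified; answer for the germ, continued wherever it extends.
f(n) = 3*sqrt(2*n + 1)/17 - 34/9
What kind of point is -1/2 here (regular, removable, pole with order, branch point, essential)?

The point is an algebraic (square-root) branch point.

The term (3/17)*sqrt(1 - n/(-1/2)) has argument 1 - -1/2/(-1/2) = 0 at -1/2: a square-root (algebraic, two-sheeted) branch point; the remaining terms are analytic or single-valued there.


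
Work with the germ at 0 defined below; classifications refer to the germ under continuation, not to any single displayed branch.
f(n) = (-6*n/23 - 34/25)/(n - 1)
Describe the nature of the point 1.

The point is a pole of order 1.

The denominator factor n - 1 vanishes at 1 and appears to the power 1; the numerator there equals -932/575, nonzero, and no other factor vanishes.
Hence a pole whose order is the multiplicity, 1.


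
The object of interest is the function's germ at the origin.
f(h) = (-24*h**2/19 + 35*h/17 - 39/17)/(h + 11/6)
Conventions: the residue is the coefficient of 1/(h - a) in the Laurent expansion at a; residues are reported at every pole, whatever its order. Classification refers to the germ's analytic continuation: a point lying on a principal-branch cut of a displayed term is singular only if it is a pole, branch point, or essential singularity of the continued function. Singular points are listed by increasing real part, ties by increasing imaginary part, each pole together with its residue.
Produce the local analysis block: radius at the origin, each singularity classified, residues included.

Radius of convergence at 0: 11/6.
At -11/6: a pole of order 1; residue -6663/646.

Denominator factor (h + 11/6): pole of order 1 at -11/6, modulus 11/6.
The radius of convergence is the smallest modulus among the singular points: 11/6.
At the order-1 pole -11/6 set g(h) = (h - (-11/6))*f(h) = -24*h**2/19 + 35*h/17 - 39/17.
Simple pole: residue = g(a) at a = -11/6, which is -6663/646.


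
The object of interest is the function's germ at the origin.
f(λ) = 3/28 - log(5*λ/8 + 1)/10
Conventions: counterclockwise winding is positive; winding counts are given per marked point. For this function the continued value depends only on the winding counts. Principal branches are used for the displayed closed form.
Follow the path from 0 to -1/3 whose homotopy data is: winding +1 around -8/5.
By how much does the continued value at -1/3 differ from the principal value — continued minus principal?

The rational part is single-valued and drops out of the difference; each branch term changes only by its own monodromy.
(-1/10)*log(1 - λ/(-8/5)): each positive loop around -8/5 adds 2*pi*i to the log, so winding +1 contributes (-1/10)*(1)*2*pi*i = -(1/5)*pi*i.
Summing the contributions at λ = -1/3 gives -(1/5)*pi*i.

Continued minus principal equals -(1/5)*pi*i.


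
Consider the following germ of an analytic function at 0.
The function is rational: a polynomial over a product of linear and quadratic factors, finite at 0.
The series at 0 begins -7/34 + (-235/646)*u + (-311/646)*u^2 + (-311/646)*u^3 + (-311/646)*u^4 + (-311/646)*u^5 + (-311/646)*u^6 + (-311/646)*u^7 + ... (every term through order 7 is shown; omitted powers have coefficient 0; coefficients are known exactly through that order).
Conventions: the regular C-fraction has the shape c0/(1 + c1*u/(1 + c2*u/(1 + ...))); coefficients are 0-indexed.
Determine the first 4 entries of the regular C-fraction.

Taylor coefficients (read off): a_0 = -7/34, a_1 = -235/646, a_2 = -311/646, a_3 = -311/646.
c0 = a_0 = -7/34. Peel one level at a time: if S = 1 + c*u/S' with S'(0) = 1, then c is the u-coefficient of S and S' = c*u/(S - 1).
S_1 = c0/f = 1 + (-235/133)*u + (13862/17689)*u^2 + ...; c1 = -235/133.
S_2 = c1*u/(S_1 - 1) = 1 + (13862/31255)*u + (23636/55225)*u^2 + ...; c2 = 13862/31255.
S_3 = c2*u/(S_2 - 1) = 1 + (-1571794/1628785)*u + ...; c3 = -1571794/1628785.

The regular C-fraction coefficients are [-7/34, -235/133, 13862/31255, -1571794/1628785].


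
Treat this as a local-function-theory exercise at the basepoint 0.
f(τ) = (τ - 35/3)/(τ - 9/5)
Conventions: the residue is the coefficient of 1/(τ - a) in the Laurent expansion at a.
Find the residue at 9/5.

At the order-1 pole 9/5 set g(τ) = (τ - (9/5))*f(τ) = τ - 35/3.
Simple pole: residue = g(a) at a = 9/5, which is -148/15.

The residue is -148/15.


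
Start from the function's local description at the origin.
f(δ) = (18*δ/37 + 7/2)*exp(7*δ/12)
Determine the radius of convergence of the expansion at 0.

The factor exp(7*δ/12) is entire and contributes no finite singular point.
The polynomial part has no poles.
No finite singular points: the Taylor series at 0 converges everywhere.

The radius of convergence is infinite.


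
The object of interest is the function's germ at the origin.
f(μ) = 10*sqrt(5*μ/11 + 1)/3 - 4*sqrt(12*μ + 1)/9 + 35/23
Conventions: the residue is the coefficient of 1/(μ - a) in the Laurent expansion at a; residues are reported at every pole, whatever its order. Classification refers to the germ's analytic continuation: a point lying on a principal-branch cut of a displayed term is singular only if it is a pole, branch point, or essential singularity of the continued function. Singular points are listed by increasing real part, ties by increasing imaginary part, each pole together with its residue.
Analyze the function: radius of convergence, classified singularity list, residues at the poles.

Radius of convergence at 0: 1/12.
At -11/5: an algebraic (square-root) branch point.
At -1/12: an algebraic (square-root) branch point.

Branch term (10/3)*sqrt(1 - μ/(-11/5)): its argument vanishes at μ = -11/5, a square-root branch point, modulus 11/5.
Branch term (-4/9)*sqrt(1 - μ/(-1/12)): its argument vanishes at μ = -1/12, a square-root branch point, modulus 1/12.
The radius of convergence is the smallest modulus among the singular points: 1/12.
List the singular points by increasing real part (a conjugate pair: the negative imaginary part first).


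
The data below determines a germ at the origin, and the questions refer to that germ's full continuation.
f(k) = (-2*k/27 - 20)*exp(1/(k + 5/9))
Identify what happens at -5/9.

The point is an essential singularity.

The exponent 1/(k - (-5/9)) has a pole at -5/9, so exp(1/(k - (-5/9))) takes every nonzero value near it: an essential singularity (not a pole of any order).


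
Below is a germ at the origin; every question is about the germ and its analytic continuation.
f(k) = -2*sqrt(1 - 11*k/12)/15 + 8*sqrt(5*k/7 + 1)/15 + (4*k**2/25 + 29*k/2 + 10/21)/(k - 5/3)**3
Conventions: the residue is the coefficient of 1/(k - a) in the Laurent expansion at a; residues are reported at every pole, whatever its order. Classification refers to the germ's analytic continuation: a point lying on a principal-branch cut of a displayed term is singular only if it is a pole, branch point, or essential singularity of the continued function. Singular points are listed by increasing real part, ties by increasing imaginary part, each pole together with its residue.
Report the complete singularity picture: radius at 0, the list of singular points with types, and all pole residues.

Denominator factor (k - 5/3)^3: pole of order 3 at 5/3, modulus 5/3.
Branch term (8/15)*sqrt(1 - k/(-7/5)): its argument vanishes at k = -7/5, a square-root branch point, modulus 7/5.
Branch term (-2/15)*sqrt(1 - k/(12/11)): its argument vanishes at k = 12/11, a square-root branch point, modulus 12/11.
The radius of convergence is the smallest modulus among the singular points: 12/11.
The branch terms are analytic at 5/3 and contribute nothing to the residue; only the rational part matters.
At the order-3 pole 5/3 set g(k) = (k - (5/3))^3*(rational part) = 4*k**2/25 + 29*k/2 + 10/21.
Order-3 pole: residue = g''(a)/2; g''(5/3) = 8/25, so the residue is 4/25.
List the singular points by increasing real part (a conjugate pair: the negative imaginary part first).

Radius of convergence at 0: 12/11.
At -7/5: an algebraic (square-root) branch point.
At 12/11: an algebraic (square-root) branch point.
At 5/3: a pole of order 3; residue 4/25.


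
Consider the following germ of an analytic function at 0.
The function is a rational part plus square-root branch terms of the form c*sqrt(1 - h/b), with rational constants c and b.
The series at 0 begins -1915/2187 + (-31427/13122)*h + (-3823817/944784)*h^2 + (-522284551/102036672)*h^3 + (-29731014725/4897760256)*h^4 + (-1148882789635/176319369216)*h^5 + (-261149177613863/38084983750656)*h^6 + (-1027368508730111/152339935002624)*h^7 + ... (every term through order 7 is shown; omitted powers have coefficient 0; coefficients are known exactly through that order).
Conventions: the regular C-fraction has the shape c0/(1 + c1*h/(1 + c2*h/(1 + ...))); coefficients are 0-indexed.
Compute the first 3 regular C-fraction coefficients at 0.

The regular C-fraction coefficients are [-1915/2187, -31427/11490, 4529266393/4333154760].

Taylor coefficients (read off): a_0 = -1915/2187, a_1 = -31427/13122, a_2 = -3823817/944784.
c0 = a_0 = -1915/2187. Peel one level at a time: if S = 1 + c*h/S' with S'(0) = 1, then c is the h-coefficient of S and S' = c*h/(S - 1).
S_1 = c0/f = 1 + (-31427/11490)*h + (4529266393/1584241200)*h^2 + ...; c1 = -31427/11490.
S_2 = c1*h/(S_1 - 1) = 1 + (4529266393/4333154760)*h + ...; c2 = 4529266393/4333154760.


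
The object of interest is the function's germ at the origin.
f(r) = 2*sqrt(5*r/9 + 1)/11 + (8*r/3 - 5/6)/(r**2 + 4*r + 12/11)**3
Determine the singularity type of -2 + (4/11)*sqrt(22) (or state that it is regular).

The denominator factor r**2 + 4*r + 12/11 vanishes at -2 + (4/11)*sqrt(22) and appears to the power 3; the numerator there equals -37/6 + (32/33)*sqrt(22), nonzero, and no other factor vanishes.
The branch terms are analytic at this point.
Hence a pole whose order is the multiplicity, 3.

The point is a pole of order 3.


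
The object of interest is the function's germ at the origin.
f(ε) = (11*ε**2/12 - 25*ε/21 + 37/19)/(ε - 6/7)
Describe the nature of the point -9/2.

Denominator factors: ε - 6/7 = -75/14 at ε = -9/2 — none vanishes.
So the germ continues analytically to -9/2.

The point is a regular point.


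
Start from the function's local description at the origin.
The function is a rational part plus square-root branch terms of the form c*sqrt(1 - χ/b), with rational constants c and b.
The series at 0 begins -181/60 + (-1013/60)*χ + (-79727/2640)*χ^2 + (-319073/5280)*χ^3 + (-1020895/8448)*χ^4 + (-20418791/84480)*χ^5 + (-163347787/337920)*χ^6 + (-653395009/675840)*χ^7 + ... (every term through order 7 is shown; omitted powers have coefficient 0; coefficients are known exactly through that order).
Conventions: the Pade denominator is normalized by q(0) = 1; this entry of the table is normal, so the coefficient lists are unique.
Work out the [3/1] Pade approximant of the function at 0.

The Pade approximant has numerator coefficients [-181/60, -553952539/51051680, 2000566261/561568480, -8055727/204206720]; denominator coefficients [1, -5104475/2552584].

Taylor coefficients needed (read off): a_0 = -181/60, a_1 = -1013/60, a_2 = -79727/2640, a_3 = -319073/5280, a_4 = -1020895/8448.
Write the denominator as Q(χ) = 1 + q1*χ. Requiring Q*f - P = O(χ^5) with deg P <= 3 kills the coefficients of χ^4..χ^4 in Q*f:
  χ^4: a_4 + q1*a_3 = 0, i.e. -1020895/8448 + (-319073/5280)*q1 = 0.
Solving this linear system: q1 = -5104475/2552584.
The numerator is Q*f truncated at degree 3: P0 = a_0 = -181/60; P1 = a_1 + q1*a_0 = -553952539/51051680; P2 = a_2 + q1*a_1 = 2000566261/561568480; P3 = a_3 + q1*a_2 = -8055727/204206720.


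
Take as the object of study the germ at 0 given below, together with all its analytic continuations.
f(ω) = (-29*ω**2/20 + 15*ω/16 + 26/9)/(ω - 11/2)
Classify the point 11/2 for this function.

The denominator factor ω - 11/2 vanishes at 11/2 and appears to the power 1; the numerator there equals -51577/1440, nonzero, and no other factor vanishes.
Hence a pole whose order is the multiplicity, 1.

The point is a pole of order 1.


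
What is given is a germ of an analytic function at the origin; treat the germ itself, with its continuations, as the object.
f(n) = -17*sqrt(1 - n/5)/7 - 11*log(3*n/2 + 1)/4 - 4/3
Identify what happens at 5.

The point is an algebraic (square-root) branch point.

The term (-17/7)*sqrt(1 - n/(5)) has argument 1 - 5/(5) = 0 at 5: a square-root (algebraic, two-sheeted) branch point; the remaining terms are analytic or single-valued there.


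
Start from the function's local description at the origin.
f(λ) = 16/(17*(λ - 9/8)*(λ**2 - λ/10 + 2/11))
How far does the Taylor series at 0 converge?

The radius of convergence is (1/11)*sqrt(22).

Denominator factor (λ**2 - λ/10 + 2/11): discriminant -789/1100, complex-conjugate roots (1/20) + ((1/220)*sqrt(8679))*i and (1/20) - ((1/220)*sqrt(8679))*i; poles of order 1, moduli (1/11)*sqrt(22) and (1/11)*sqrt(22).
Denominator factor (λ - 9/8): pole of order 1 at 9/8, modulus 9/8.
The radius of convergence is the smallest modulus among the singular points: (1/11)*sqrt(22).


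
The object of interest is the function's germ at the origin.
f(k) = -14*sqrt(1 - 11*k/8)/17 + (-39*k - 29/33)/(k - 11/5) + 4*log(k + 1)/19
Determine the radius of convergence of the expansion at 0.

The radius of convergence is 8/11.

Denominator factor (k - 11/5): pole of order 1 at 11/5, modulus 11/5.
Branch term (-14/17)*sqrt(1 - k/(8/11)): its argument vanishes at k = 8/11, a square-root branch point, modulus 8/11.
Branch term (4/19)*log(1 - k/(-1)): its argument vanishes at k = -1, a logarithmic branch point, modulus 1.
The radius of convergence is the smallest modulus among the singular points: 8/11.


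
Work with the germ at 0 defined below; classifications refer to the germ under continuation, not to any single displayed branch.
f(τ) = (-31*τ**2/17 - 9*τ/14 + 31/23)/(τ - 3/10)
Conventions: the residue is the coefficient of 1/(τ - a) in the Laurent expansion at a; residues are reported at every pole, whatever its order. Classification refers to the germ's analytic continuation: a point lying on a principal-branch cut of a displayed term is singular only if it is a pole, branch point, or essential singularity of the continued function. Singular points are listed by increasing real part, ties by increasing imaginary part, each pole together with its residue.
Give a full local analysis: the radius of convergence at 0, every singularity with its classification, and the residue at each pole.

Radius of convergence at 0: 3/10.
At 3/10: a pole of order 1; residue 67799/68425.

Denominator factor (τ - 3/10): pole of order 1 at 3/10, modulus 3/10.
The radius of convergence is the smallest modulus among the singular points: 3/10.
At the order-1 pole 3/10 set g(τ) = (τ - (3/10))*f(τ) = -31*τ**2/17 - 9*τ/14 + 31/23.
Simple pole: residue = g(a) at a = 3/10, which is 67799/68425.


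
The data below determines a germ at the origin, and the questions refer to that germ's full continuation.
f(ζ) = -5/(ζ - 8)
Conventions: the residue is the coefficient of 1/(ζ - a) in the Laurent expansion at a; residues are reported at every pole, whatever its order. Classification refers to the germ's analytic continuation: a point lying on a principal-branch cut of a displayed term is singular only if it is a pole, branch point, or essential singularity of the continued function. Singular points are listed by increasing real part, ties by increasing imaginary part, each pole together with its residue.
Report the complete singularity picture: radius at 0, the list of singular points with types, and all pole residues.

Radius of convergence at 0: 8.
At 8: a pole of order 1; residue -5.

Denominator factor (ζ - 8): pole of order 1 at 8, modulus 8.
The radius of convergence is the smallest modulus among the singular points: 8.
At the order-1 pole 8 set g(ζ) = (ζ - (8))*f(ζ) = -5.
Simple pole: residue = g(a) at a = 8, which is -5.


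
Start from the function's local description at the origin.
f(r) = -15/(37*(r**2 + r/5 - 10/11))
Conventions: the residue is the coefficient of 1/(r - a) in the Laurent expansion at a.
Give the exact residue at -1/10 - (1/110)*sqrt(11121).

The factor r**2 + r/5 - 10/11 splits as (r - a)(r - a') with a = -1/10 - (1/110)*sqrt(11121), a' = -1/10 + (1/110)*sqrt(11121). At the order-1 pole a set g(r) = (r - a)*f(r) = [-15/37] / (r - a').
Simple pole: residue = g(a) at a = -1/10 - (1/110)*sqrt(11121), which is (25/12469)*sqrt(11121).

The residue is (25/12469)*sqrt(11121).


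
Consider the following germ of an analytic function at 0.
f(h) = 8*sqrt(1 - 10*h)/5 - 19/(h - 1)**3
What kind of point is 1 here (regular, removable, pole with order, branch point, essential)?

The denominator factor h - 1 vanishes at 1 and appears to the power 3; the numerator there equals -19, nonzero, and no other factor vanishes.
The branch terms are analytic at this point.
Hence a pole whose order is the multiplicity, 3.

The point is a pole of order 3.


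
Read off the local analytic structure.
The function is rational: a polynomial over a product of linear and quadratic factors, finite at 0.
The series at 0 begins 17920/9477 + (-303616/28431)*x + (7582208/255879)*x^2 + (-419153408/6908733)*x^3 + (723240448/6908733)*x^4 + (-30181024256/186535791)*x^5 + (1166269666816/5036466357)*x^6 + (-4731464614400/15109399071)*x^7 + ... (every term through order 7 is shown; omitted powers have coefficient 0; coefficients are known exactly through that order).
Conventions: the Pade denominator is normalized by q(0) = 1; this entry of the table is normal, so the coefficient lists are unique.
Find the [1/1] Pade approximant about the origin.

Taylor coefficients needed (read off): a_0 = 17920/9477, a_1 = -303616/28431, a_2 = 7582208/255879.
Write the denominator as Q(x) = 1 + q1*x. Requiring Q*f - P = O(x^3) with deg P <= 1 kills the coefficients of x^2..x^2 in Q*f:
  x^2: a_2 + q1*a_1 = 0, i.e. 7582208/255879 + (-303616/28431)*q1 = 0.
Solving this linear system: q1 = 14809/5337.
The numerator is Q*f truncated at degree 1: P0 = a_0 = 17920/9477; P1 = a_1 + q1*a_0 = -274755584/50578749.

The Pade approximant has numerator coefficients [17920/9477, -274755584/50578749]; denominator coefficients [1, 14809/5337].


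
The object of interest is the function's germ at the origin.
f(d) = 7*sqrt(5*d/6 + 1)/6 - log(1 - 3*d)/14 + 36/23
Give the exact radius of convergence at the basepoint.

The radius of convergence is 1/3.

Branch term (7/6)*sqrt(1 - d/(-6/5)): its argument vanishes at d = -6/5, a square-root branch point, modulus 6/5.
Branch term (-1/14)*log(1 - d/(1/3)): its argument vanishes at d = 1/3, a logarithmic branch point, modulus 1/3.
The radius of convergence is the smallest modulus among the singular points: 1/3.


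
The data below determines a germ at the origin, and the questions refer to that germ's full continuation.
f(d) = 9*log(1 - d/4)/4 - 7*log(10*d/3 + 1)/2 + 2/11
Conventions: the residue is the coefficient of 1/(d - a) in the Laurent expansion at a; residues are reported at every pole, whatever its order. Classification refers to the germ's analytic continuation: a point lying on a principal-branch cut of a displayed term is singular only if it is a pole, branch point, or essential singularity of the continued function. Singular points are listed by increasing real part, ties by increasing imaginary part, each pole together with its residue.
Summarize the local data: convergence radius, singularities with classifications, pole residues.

Branch term (9/4)*log(1 - d/(4)): its argument vanishes at d = 4, a logarithmic branch point, modulus 4.
Branch term (-7/2)*log(1 - d/(-3/10)): its argument vanishes at d = -3/10, a logarithmic branch point, modulus 3/10.
The radius of convergence is the smallest modulus among the singular points: 3/10.
List the singular points by increasing real part (a conjugate pair: the negative imaginary part first).

Radius of convergence at 0: 3/10.
At -3/10: a logarithmic branch point.
At 4: a logarithmic branch point.


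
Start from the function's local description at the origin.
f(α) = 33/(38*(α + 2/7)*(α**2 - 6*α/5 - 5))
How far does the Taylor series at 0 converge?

The radius of convergence is 2/7.

Denominator factor (α + 2/7): pole of order 1 at -2/7, modulus 2/7.
Denominator factor (α**2 - 6*α/5 - 5): discriminant 536/25, real irrational roots 3/5 + (1/5)*sqrt(134) and 3/5 - (1/5)*sqrt(134); poles of order 1, moduli 3/5 + (1/5)*sqrt(134) and -3/5 + (1/5)*sqrt(134).
The radius of convergence is the smallest modulus among the singular points: 2/7.


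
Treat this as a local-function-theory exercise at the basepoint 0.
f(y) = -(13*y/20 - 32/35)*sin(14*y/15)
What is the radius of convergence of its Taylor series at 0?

The factor -sin(14*y/15) is entire and contributes no finite singular point.
The polynomial part has no poles.
No finite singular points: the Taylor series at 0 converges everywhere.

The radius of convergence is infinite.


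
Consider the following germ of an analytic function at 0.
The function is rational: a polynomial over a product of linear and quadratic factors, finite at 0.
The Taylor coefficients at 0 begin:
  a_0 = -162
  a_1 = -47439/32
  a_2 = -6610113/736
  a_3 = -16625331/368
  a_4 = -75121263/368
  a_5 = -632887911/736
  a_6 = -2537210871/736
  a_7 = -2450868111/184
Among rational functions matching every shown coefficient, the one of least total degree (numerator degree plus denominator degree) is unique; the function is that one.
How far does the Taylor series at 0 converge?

The radius of convergence is 1/3.

No rational of total degree below 5 reproduces all 8 coefficients; solving the [2/3] Pade equations on them gives f(z) = (11*z**2/23 + 29*z/32 + 6)/(z - 1/3)**3, whose expansion matches every shown term.
Denominator factor (z - 1/3)^3: pole of order 3 at 1/3, modulus 1/3.
The radius of convergence is the smallest modulus among the singular points: 1/3.


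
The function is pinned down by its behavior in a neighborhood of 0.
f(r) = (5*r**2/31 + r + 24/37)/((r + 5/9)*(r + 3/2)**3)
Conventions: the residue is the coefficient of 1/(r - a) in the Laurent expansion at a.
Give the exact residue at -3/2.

The residue is -955728/5635211.

At the order-3 pole -3/2 set g(r) = (r - (-3/2))^3*f(r) = (5*r**2/31 + r + 24/37)/(r + 5/9).
Order-3 pole: residue = g''(a)/2; g''(-3/2) = -1911456/5635211, so the residue is -955728/5635211.


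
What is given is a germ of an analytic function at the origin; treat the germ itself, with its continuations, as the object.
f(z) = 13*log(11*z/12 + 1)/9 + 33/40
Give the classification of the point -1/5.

There is no denominator, hence no pole anywhere.
Branch term log(1 - z/(-12/11)): argument at -1/5 is 49/60, nonzero, so -1/5 is not its branch point (a point on a principal cut is still regular for the continued germ).
So the germ continues analytically to -1/5.

The point is a regular point.


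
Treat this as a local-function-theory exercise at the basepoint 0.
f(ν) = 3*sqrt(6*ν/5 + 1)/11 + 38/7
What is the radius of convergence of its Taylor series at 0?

The radius of convergence is 5/6.

Branch term (3/11)*sqrt(1 - ν/(-5/6)): its argument vanishes at ν = -5/6, a square-root branch point, modulus 5/6.
The radius of convergence is the smallest modulus among the singular points: 5/6.


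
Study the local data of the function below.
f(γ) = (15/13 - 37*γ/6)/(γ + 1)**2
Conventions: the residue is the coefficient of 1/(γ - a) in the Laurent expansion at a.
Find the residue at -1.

The residue is -37/6.

At the order-2 pole -1 set g(γ) = (γ - (-1))^2*f(γ) = 15/13 - 37*γ/6.
Order-2 pole: residue = g'(a); g'(-1) = -37/6, so the residue is -37/6.


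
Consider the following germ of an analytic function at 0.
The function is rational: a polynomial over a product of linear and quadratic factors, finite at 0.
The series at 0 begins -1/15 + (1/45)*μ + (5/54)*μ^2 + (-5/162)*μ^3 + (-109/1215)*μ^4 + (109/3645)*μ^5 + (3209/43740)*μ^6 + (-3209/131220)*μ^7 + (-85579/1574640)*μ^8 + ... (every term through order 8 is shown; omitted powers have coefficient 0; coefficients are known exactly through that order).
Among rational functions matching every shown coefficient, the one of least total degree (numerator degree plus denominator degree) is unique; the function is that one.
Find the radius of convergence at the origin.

The radius of convergence is sqrt(2).

No rational of total degree below 7 reproduces all 9 coefficients; solving the [0/7] Pade equations on them gives f(μ) = -8/(5*(μ + 3)*(μ**2 + 2)**3), whose expansion matches every shown term.
Denominator factor (μ**2 + 2)^3: discriminant -8, complex-conjugate roots (sqrt(2))*i and -(sqrt(2))*i; poles of order 3, moduli sqrt(2) and sqrt(2).
Denominator factor (μ + 3): pole of order 1 at -3, modulus 3.
The radius of convergence is the smallest modulus among the singular points: sqrt(2).


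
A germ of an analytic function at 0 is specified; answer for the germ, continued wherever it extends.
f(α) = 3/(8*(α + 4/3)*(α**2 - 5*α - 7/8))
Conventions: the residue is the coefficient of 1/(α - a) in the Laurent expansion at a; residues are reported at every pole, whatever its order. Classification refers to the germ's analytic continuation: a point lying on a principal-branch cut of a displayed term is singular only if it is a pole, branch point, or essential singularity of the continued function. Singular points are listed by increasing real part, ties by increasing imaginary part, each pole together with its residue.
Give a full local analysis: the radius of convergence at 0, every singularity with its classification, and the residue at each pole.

Denominator factor (α**2 - 5*α - 7/8): discriminant 57/2, real irrational roots 5/2 + (1/4)*sqrt(114) and 5/2 - (1/4)*sqrt(114); poles of order 1, moduli 5/2 + (1/4)*sqrt(114) and -5/2 + (1/4)*sqrt(114).
Denominator factor (α + 4/3): pole of order 1 at -4/3, modulus 4/3.
The radius of convergence is the smallest modulus among the singular points: -5/2 + (1/4)*sqrt(114).
At the order-1 pole -4/3 set g(α) = (α - (-4/3))*f(α) = 3/(8*(α**2 - 5*α - 7/8)).
Simple pole: residue = g(a) at a = -4/3, which is 27/545.
The factor α**2 - 5*α - 7/8 splits as (α - a)(α - a') with a = 5/2 - (1/4)*sqrt(114), a' = 5/2 + (1/4)*sqrt(114). At the order-1 pole a set g(α) = (α - a)*f(α) = [3/(8*(α + 4/3))] / (α - a').
Simple pole: residue = g(a) at a = 5/2 - (1/4)*sqrt(114), which is -27/1090 - (69/20710)*sqrt(114).
The factor α**2 - 5*α - 7/8 splits as (α - a)(α - a') with a = 5/2 + (1/4)*sqrt(114), a' = 5/2 - (1/4)*sqrt(114). At the order-1 pole a set g(α) = (α - a)*f(α) = [3/(8*(α + 4/3))] / (α - a').
Simple pole: residue = g(a) at a = 5/2 + (1/4)*sqrt(114), which is -27/1090 + (69/20710)*sqrt(114).
List the singular points by increasing real part (a conjugate pair: the negative imaginary part first).

Radius of convergence at 0: -5/2 + (1/4)*sqrt(114).
At -4/3: a pole of order 1; residue 27/545.
At 5/2 - (1/4)*sqrt(114): a pole of order 1; residue -27/1090 - (69/20710)*sqrt(114).
At 5/2 + (1/4)*sqrt(114): a pole of order 1; residue -27/1090 + (69/20710)*sqrt(114).
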